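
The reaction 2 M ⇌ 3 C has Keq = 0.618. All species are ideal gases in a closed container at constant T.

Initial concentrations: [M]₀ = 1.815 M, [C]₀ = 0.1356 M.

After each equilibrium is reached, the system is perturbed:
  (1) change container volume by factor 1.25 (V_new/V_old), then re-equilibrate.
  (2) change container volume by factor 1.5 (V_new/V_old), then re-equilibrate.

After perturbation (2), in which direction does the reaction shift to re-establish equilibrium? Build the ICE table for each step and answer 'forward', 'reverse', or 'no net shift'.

Q₀ = 7.5688e-04 vs Keq = 0.618 ⇒ Q<K, forward
Step 1:
                  M         C
  I           1.815    0.1356
  C         -0.5676    0.8514
  E           1.247     0.987
  solve Keq expr → x = 0.2838; check Q = 0.618
Then change container volume by factor 1.25 (V_new/V_old).
Step 2:
                  M         C
  I          0.9979    0.7896
  C        -0.02944   0.04416
  E          0.9685    0.8338
  solve Keq expr → x = 0.01472; check Q = 0.618
Then change container volume by factor 1.5 (V_new/V_old).
Step 3:
                  M         C
  I          0.6456    0.5559
  C        -0.03718   0.05577
  E          0.6085    0.6116
  solve Keq expr → x = 0.01859; check Q = 0.618

Direction: forward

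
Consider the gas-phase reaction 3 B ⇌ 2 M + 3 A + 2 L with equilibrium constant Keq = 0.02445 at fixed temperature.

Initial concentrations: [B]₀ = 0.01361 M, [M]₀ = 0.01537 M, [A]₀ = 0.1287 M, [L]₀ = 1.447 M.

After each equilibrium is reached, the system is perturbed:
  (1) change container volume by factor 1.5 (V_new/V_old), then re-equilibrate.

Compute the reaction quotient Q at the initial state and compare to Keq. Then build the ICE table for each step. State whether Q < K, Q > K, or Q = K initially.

Q₀ = 0.4183; Q > K (proceeds reverse)

Q₀ = 0.4183 vs Keq = 0.02445 ⇒ Q>K, reverse
Step 1:
                  B         M         A         L
  Initial   0.01361   0.01537    0.1287     1.447
  Change   0.009335 -0.006223 -0.009335 -0.006223
  Equil     0.02295  0.009147    0.1194     1.441
  solve Keq expr → x = -0.003112; check Q = 0.02445
Then change container volume by factor 1.5 (V_new/V_old).
Step 2:
                  B         M         A         L
  Initial    0.0153  0.006098   0.07958    0.9605
  Change  -0.003634  0.002423  0.003634  0.002423
  Equil     0.01166   0.00852   0.08321    0.9629
  solve Keq expr → x = 0.001211; check Q = 0.02445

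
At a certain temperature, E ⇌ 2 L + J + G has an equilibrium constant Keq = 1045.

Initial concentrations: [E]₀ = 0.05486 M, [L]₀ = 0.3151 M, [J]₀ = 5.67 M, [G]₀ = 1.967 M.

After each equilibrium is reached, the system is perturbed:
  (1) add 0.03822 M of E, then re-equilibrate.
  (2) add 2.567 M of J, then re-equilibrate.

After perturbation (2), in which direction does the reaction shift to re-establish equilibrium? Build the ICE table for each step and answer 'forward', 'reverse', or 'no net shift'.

Q₀ = 20.18 vs Keq = 1045 ⇒ Q<K, forward
Step 1:
                    E           L           J           G
  init        0.05486      0.3151        5.67       1.967
  Δ           -0.0529      0.1058      0.0529      0.0529
  eq          0.00196      0.4209       5.723        2.02
  solve Keq expr → x = 0.0529; check Q = 1045
Then add 0.03822 M of E.
Step 2:
                    E           L           J           G
  init        0.04018      0.4209       5.723        2.02
  Δ          -0.03739     0.07479     0.03739     0.03739
  eq         0.002786      0.4957        5.76       2.057
  solve Keq expr → x = 0.03739; check Q = 1045
Then add 2.567 M of J.
Step 3:
                    E           L           J           G
  init       0.002786      0.4957       8.327       2.057
  Δ            0.0012     -0.0024     -0.0012     -0.0012
  eq         0.003986      0.4933       8.326       2.056
  solve Keq expr → x = -0.0012; check Q = 1045

Direction: reverse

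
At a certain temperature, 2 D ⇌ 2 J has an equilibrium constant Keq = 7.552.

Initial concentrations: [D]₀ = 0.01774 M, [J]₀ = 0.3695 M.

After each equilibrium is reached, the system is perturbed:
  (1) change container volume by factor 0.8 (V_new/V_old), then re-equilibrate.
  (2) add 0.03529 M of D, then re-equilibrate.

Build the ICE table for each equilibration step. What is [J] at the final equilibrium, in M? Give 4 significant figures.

Q₀ = 433.8 vs Keq = 7.552 ⇒ Q>K, reverse
Step 1:
                   D          J
  I          0.01774     0.3695
  C          0.08558   -0.08558
  E           0.1033     0.2839
  solve Keq expr → x = -0.04279; check Q = 7.552
Then change container volume by factor 0.8 (V_new/V_old).
Step 2:
                   D          J
  I           0.1291     0.3549
  C                0          0
  E           0.1291     0.3549
  solve Keq expr → x = 0; check Q = 7.552
Then add 0.03529 M of D.
Step 3:
                   D          J
  I           0.1644     0.3549
  C         -0.02587    0.02587
  E           0.1386     0.3808
  solve Keq expr → x = 0.01294; check Q = 7.552

[J]_eq = 0.3808 M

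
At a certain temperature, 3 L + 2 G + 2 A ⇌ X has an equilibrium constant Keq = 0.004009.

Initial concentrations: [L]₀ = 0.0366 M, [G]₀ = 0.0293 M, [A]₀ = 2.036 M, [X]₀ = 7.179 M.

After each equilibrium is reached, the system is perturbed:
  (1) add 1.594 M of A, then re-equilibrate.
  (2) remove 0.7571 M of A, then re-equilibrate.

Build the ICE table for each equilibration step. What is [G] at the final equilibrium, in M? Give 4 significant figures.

[G]_eq = 1.843 M

Q₀ = 4.1146e+07 vs Keq = 0.004009 ⇒ Q>K, reverse
Step 1:
                   L          G          A          X
  Initial     0.0366     0.0293      2.036      7.179
  Change       2.904      1.936      1.936     -0.968
  Equil        2.941      1.965      3.972      6.211
  solve Keq expr → x = -0.968; check Q = 0.004009
Then add 1.594 M of A.
Step 2:
                   L          G          A          X
  Initial      2.941      1.965      5.566      6.211
  Change     -0.3219    -0.2146    -0.2146     0.1073
  Equil        2.619      1.751      5.351      6.318
  solve Keq expr → x = 0.1073; check Q = 0.004009
Then remove 0.7571 M of A.
Step 3:
                   L          G          A          X
  Initial      2.619      1.751      4.594      6.318
  Change      0.1388     0.0925     0.0925   -0.04625
  Equil        2.757      1.843      4.687      6.272
  solve Keq expr → x = -0.04625; check Q = 0.004009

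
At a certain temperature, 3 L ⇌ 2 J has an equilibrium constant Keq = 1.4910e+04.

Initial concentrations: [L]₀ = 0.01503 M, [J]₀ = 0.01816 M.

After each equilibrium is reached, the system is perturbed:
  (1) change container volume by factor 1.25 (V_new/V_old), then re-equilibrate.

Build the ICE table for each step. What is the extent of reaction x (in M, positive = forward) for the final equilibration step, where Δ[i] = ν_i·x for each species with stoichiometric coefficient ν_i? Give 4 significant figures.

Q₀ = 97.13 vs Keq = 1.4910e+04 ⇒ Q<K, forward
Step 1:
                    L           J
  Initial     0.01503     0.01816
  Change     -0.01148    0.007654
  Equil      0.003549     0.02581
  solve Keq expr → x = 0.003827; check Q = 1.4910e+04
Then change container volume by factor 1.25 (V_new/V_old).
Step 2:
                    L           J
  Initial    0.002839     0.02065
  Change   2.0567e-04 -1.3711e-04
  Equil      0.003045     0.02051
  solve Keq expr → x = -6.8557e-05; check Q = 1.4910e+04

x = -6.8557e-05 M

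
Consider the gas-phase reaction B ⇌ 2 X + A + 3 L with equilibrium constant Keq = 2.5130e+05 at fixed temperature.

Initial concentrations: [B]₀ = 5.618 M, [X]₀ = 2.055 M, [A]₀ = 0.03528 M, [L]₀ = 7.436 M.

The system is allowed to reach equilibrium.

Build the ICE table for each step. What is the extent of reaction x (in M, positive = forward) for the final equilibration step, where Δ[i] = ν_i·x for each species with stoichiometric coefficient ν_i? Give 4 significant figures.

x = 2.839 M

Q₀ = 10.9 vs Keq = 2.5130e+05 ⇒ Q<K, forward
Step 1:
                    B           X           A           L
  I             5.618       2.055     0.03528       7.436
  C            -2.839       5.679       2.839       8.518
  E             2.779       7.734       2.875       15.95
  solve Keq expr → x = 2.839; check Q = 2.5130e+05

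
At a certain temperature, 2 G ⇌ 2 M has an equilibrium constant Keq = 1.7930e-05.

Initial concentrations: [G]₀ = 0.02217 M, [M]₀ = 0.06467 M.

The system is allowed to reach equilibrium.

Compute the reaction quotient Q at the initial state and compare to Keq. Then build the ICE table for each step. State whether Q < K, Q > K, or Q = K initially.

Q₀ = 8.509 vs Keq = 1.7930e-05 ⇒ Q>K, reverse
Step 1:
                    G           M
  I           0.02217     0.06467
  C            0.0643     -0.0643
  E           0.08647  3.6616e-04
  solve Keq expr → x = -0.03215; check Q = 1.7930e-05

Q₀ = 8.509; Q > K (proceeds reverse)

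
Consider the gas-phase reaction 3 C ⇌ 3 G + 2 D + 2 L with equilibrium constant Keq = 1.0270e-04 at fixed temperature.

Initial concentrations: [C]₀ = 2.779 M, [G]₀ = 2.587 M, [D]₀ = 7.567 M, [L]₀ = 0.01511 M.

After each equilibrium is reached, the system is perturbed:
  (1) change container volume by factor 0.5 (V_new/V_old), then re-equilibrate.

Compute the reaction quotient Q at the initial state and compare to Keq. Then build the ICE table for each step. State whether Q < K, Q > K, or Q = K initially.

Q₀ = 0.01055; Q > K (proceeds reverse)

Q₀ = 0.01055 vs Keq = 1.0270e-04 ⇒ Q>K, reverse
Step 1:
                    C           G           D           L
  init          2.779       2.587       7.567     0.01511
  Δ           0.02037    -0.02037    -0.01358    -0.01358
  eq            2.799       2.567       7.553    0.001528
  solve Keq expr → x = -0.006791; check Q = 1.0270e-04
Then change container volume by factor 0.5 (V_new/V_old).
Step 2:
                    C           G           D           L
  init          5.599       5.133       15.11    0.003056
  Δ          0.003436   -0.003436   -0.002291   -0.002291
  eq            5.602        5.13        15.1  7.6570e-04
  solve Keq expr → x = -0.001145; check Q = 1.0270e-04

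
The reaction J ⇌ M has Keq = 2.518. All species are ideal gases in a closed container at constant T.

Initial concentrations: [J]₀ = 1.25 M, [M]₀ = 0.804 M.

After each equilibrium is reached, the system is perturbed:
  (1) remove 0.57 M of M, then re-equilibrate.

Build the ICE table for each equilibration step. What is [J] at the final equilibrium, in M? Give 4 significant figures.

[J]_eq = 0.4218 M

Q₀ = 0.6432 vs Keq = 2.518 ⇒ Q<K, forward
Step 1:
                   J          M
  Initial       1.25      0.804
  Change     -0.6661     0.6661
  Equil       0.5839       1.47
  solve Keq expr → x = 0.6661; check Q = 2.518
Then remove 0.57 M of M.
Step 2:
                   J          M
  Initial     0.5839     0.9001
  Change      -0.162      0.162
  Equil       0.4218      1.062
  solve Keq expr → x = 0.162; check Q = 2.518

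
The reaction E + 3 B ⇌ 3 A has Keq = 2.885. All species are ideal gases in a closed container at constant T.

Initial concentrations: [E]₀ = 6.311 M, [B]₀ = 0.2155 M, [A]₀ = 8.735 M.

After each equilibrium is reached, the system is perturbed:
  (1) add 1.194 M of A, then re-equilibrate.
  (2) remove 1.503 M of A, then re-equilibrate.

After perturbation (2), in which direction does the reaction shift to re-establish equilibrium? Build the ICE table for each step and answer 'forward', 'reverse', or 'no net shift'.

Q₀ = 1.0552e+04 vs Keq = 2.885 ⇒ Q>K, reverse
Step 1:
                  E         B         A
  I           6.311    0.2155     8.735
  C          0.7284     2.185    -2.185
  E           7.039     2.401      6.55
  solve Keq expr → x = -0.7284; check Q = 2.885
Then add 1.194 M of A.
Step 2:
                  E         B         A
  I           7.039     2.401     7.744
  C          0.1035    0.3106   -0.3106
  E           7.143     2.711     7.433
  solve Keq expr → x = -0.1035; check Q = 2.885
Then remove 1.503 M of A.
Step 3:
                  E         B         A
  I           7.143     2.711      5.93
  C         -0.1304   -0.3913    0.3913
  E           7.012      2.32     6.322
  solve Keq expr → x = 0.1304; check Q = 2.885

Direction: forward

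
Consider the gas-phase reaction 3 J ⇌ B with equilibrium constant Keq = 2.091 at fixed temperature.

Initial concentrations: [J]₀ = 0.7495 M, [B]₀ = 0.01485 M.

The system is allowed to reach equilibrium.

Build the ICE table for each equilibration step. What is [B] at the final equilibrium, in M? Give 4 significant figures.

[B]_eq = 0.132 M

Q₀ = 0.03527 vs Keq = 2.091 ⇒ Q<K, forward
Step 1:
                  J         B
  init       0.7495   0.01485
  Δ         -0.3514    0.1171
  eq         0.3981     0.132
  solve Keq expr → x = 0.1171; check Q = 2.091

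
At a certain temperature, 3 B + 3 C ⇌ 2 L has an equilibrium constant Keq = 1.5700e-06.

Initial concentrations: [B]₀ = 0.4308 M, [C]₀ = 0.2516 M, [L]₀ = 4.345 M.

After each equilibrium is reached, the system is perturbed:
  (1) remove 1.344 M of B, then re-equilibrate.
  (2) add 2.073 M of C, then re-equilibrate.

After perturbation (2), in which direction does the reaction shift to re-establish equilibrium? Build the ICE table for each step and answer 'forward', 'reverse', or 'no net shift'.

Direction: forward

Q₀ = 1.4826e+04 vs Keq = 1.5700e-06 ⇒ Q>K, reverse
Step 1:
                   B          C          L
  I           0.4308     0.2516      4.345
  C            6.031      6.031     -4.021
  E            6.462      6.283     0.3241
  solve Keq expr → x = -2.01; check Q = 1.5700e-06
Then remove 1.344 M of B.
Step 2:
                   B          C          L
  I            5.118      6.283     0.3241
  C            0.121      0.121   -0.08065
  E            5.239      6.404     0.2435
  solve Keq expr → x = -0.04033; check Q = 1.5700e-06
Then add 2.073 M of C.
Step 3:
                   B          C          L
  I            5.239      8.477     0.2435
  C          -0.1526    -0.1526     0.1017
  E            5.086      8.324     0.3452
  solve Keq expr → x = 0.05086; check Q = 1.5700e-06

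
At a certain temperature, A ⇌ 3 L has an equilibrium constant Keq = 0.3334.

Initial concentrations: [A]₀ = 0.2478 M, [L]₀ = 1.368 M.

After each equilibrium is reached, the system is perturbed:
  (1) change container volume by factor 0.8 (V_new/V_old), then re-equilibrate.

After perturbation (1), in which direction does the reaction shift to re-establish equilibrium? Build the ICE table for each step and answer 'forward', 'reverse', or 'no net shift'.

Q₀ = 10.33 vs Keq = 0.3334 ⇒ Q>K, reverse
Step 1:
                   A          L
  init        0.2478      1.368
  Δ           0.2704    -0.8111
  eq          0.5182     0.5569
  solve Keq expr → x = -0.2704; check Q = 0.3334
Then change container volume by factor 0.8 (V_new/V_old).
Step 2:
                   A          L
  init        0.6477     0.6962
  Δ          0.02912   -0.08737
  eq          0.6768     0.6088
  solve Keq expr → x = -0.02912; check Q = 0.3334

Direction: reverse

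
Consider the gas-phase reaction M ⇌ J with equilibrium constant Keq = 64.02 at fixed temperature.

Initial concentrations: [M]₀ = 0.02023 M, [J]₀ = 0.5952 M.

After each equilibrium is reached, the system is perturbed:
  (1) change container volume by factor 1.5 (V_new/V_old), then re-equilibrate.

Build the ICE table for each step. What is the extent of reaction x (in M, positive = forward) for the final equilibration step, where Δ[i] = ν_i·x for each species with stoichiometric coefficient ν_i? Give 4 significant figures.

x = 0 M

Q₀ = 29.42 vs Keq = 64.02 ⇒ Q<K, forward
Step 1:
                   M          J
  init       0.02023     0.5952
  Δ         -0.01076    0.01076
  eq        0.009465      0.606
  solve Keq expr → x = 0.01076; check Q = 64.02
Then change container volume by factor 1.5 (V_new/V_old).
Step 2:
                   M          J
  init       0.00631      0.404
  Δ                0          0
  eq         0.00631      0.404
  solve Keq expr → x = 0; check Q = 64.02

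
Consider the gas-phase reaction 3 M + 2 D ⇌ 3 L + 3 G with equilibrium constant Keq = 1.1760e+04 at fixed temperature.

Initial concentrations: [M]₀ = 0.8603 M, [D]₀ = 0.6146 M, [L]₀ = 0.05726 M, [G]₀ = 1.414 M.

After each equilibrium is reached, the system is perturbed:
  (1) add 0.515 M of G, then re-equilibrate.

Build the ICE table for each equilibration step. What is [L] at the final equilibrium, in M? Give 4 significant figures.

Q₀ = 0.002207 vs Keq = 1.1760e+04 ⇒ Q<K, forward
Step 1:
                    M           D           L           G
  init         0.8603      0.6146     0.05726       1.414
  Δ           -0.6552     -0.4368      0.6552      0.6552
  eq           0.2051      0.1778      0.7125       2.069
  solve Keq expr → x = 0.2184; check Q = 1.1760e+04
Then add 0.515 M of G.
Step 2:
                    M           D           L           G
  init         0.2051      0.1778      0.7125       2.584
  Δ           0.02524     0.01683    -0.02524    -0.02524
  eq           0.2303      0.1946      0.6873       2.559
  solve Keq expr → x = -0.008413; check Q = 1.1760e+04

[L]_eq = 0.6873 M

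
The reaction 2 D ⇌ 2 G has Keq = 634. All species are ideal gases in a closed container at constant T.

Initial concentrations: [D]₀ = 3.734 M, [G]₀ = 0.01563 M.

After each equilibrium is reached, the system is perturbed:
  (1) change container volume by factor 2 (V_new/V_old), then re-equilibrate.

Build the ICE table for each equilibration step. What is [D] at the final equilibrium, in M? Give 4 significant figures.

[D]_eq = 0.07161 M

Q₀ = 1.7521e-05 vs Keq = 634 ⇒ Q<K, forward
Step 1:
                    D           G
  Initial       3.734     0.01563
  Change       -3.591       3.591
  Equil        0.1432       3.606
  solve Keq expr → x = 1.795; check Q = 634
Then change container volume by factor 2 (V_new/V_old).
Step 2:
                    D           G
  Initial     0.07161       1.803
  Change            0           0
  Equil       0.07161       1.803
  solve Keq expr → x = 0; check Q = 634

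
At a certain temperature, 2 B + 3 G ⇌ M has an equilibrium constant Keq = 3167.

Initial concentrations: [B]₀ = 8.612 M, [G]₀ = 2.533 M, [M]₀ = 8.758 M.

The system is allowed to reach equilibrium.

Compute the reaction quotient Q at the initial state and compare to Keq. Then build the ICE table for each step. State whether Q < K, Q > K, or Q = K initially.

Q₀ = 0.007266 vs Keq = 3167 ⇒ Q<K, forward
Step 1:
                    B           G           M
  I             8.612       2.533       8.758
  C            -1.662      -2.493      0.8311
  E              6.95     0.03972       9.589
  solve Keq expr → x = 0.8311; check Q = 3167

Q₀ = 0.007266; Q < K (proceeds forward)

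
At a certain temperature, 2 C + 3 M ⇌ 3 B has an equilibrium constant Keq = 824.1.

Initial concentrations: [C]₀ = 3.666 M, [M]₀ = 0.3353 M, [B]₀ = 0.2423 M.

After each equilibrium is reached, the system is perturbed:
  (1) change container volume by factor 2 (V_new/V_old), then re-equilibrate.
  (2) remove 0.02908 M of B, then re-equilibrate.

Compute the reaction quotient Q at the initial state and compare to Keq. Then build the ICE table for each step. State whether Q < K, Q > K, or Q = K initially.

Q₀ = 0.02808 vs Keq = 824.1 ⇒ Q<K, forward
Step 1:
                    C           M           B
  I             3.666      0.3353      0.2423
  C           -0.2064     -0.3096      0.3096
  E              3.46     0.02573      0.5519
  solve Keq expr → x = 0.1032; check Q = 824.1
Then change container volume by factor 2 (V_new/V_old).
Step 2:
                    C           M           B
  I              1.73     0.01287      0.2759
  C          0.004669    0.007004   -0.007004
  E             1.734     0.01987      0.2689
  solve Keq expr → x = -0.002335; check Q = 824.1
Then remove 0.02908 M of B.
Step 3:
                    C           M           B
  I             1.734     0.01987      0.2398
  C         -0.001328   -0.001992    0.001992
  E             1.733     0.01788      0.2418
  solve Keq expr → x = 6.6409e-04; check Q = 824.1

Q₀ = 0.02808; Q < K (proceeds forward)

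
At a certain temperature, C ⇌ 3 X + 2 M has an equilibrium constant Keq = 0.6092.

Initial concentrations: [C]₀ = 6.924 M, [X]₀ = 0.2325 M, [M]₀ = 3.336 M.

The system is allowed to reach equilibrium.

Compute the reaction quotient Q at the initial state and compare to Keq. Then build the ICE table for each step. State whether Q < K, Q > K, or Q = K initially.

Q₀ = 0.0202 vs Keq = 0.6092 ⇒ Q<K, forward
Step 1:
                  C         X         M
  Initial     6.924    0.2325     3.336
  Change    -0.1487    0.4462    0.2975
  Equil       6.775    0.6787     3.633
  solve Keq expr → x = 0.1487; check Q = 0.6092

Q₀ = 0.0202; Q < K (proceeds forward)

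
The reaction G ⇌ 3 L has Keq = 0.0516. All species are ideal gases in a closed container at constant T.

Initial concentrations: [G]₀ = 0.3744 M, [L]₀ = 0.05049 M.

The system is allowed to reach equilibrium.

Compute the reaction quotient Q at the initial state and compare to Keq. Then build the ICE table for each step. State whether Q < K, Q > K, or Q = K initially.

Q₀ = 3.4378e-04 vs Keq = 0.0516 ⇒ Q<K, forward
Step 1:
                    G           L
  Initial      0.3744     0.05049
  Change     -0.06693      0.2008
  Equil        0.3075      0.2513
  solve Keq expr → x = 0.06693; check Q = 0.0516

Q₀ = 3.4378e-04; Q < K (proceeds forward)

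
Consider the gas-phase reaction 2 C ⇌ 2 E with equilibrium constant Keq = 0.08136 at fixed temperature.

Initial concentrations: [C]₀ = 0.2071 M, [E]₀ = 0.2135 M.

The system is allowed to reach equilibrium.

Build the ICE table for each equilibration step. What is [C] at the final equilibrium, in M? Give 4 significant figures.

[C]_eq = 0.3273 M

Q₀ = 1.063 vs Keq = 0.08136 ⇒ Q>K, reverse
Step 1:
                   C          E
  I           0.2071     0.2135
  C           0.1202    -0.1202
  E           0.3273    0.09335
  solve Keq expr → x = -0.06008; check Q = 0.08136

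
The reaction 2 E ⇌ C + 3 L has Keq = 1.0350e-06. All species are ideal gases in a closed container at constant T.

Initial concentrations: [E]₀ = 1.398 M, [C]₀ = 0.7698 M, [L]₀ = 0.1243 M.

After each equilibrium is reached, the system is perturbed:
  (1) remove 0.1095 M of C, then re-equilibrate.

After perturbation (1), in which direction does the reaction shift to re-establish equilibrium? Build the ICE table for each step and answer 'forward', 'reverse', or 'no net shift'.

Direction: forward

Q₀ = 7.5644e-04 vs Keq = 1.0350e-06 ⇒ Q>K, reverse
Step 1:
                  E         C         L
  Initial     1.398    0.7698    0.1243
  Change    0.07319   -0.0366   -0.1098
  Equil       1.471    0.7332   0.01451
  solve Keq expr → x = -0.0366; check Q = 1.0350e-06
Then remove 0.1095 M of C.
Step 2:
                  E         C         L
  Initial     1.471    0.6237   0.01451
  Change  -5.3197e-04 2.6599e-04 7.9796e-04
  Equil       1.471     0.624   0.01531
  solve Keq expr → x = 2.6599e-04; check Q = 1.0350e-06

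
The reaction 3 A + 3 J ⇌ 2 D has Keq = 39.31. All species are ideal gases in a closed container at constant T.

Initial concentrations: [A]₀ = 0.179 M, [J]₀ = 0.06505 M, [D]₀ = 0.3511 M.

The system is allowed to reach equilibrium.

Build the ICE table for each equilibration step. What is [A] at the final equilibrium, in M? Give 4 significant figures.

Q₀ = 7.8084e+04 vs Keq = 39.31 ⇒ Q>K, reverse
Step 1:
                    A           J           D
  init          0.179     0.06505      0.3511
  Δ            0.2069      0.2069     -0.1379
  eq           0.3859       0.272      0.2132
  solve Keq expr → x = -0.06897; check Q = 39.31

[A]_eq = 0.3859 M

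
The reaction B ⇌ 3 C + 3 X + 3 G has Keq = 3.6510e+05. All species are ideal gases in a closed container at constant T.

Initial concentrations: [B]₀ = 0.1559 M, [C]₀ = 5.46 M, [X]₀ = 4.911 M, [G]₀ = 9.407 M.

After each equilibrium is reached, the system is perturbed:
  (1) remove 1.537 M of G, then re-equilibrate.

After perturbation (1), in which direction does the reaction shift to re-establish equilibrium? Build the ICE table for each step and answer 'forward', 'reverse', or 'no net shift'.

Direction: forward

Q₀ = 1.0294e+08 vs Keq = 3.6510e+05 ⇒ Q>K, reverse
Step 1:
                   B          C          X          G
  init        0.1559       5.46      4.911      9.407
  Δ           0.7061     -2.118     -2.118     -2.118
  eq           0.862      3.342      2.793      7.289
  solve Keq expr → x = -0.7061; check Q = 3.6510e+05
Then remove 1.537 M of G.
Step 2:
                   B          C          X          G
  init         0.862      3.342      2.793      5.752
  Δ         -0.08425     0.2527     0.2527     0.2527
  eq          0.7778      3.594      3.045      6.004
  solve Keq expr → x = 0.08425; check Q = 3.6510e+05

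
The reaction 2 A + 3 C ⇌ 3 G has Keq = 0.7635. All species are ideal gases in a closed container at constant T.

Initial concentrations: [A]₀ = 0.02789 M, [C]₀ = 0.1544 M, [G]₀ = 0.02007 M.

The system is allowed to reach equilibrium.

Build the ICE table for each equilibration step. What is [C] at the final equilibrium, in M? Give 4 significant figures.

[C]_eq = 0.1599 M

Q₀ = 2.824 vs Keq = 0.7635 ⇒ Q>K, reverse
Step 1:
                   A          C          G
  Initial    0.02789     0.1544    0.02007
  Change    0.003654   0.005481  -0.005481
  Equil      0.03154     0.1599    0.01459
  solve Keq expr → x = -0.001827; check Q = 0.7635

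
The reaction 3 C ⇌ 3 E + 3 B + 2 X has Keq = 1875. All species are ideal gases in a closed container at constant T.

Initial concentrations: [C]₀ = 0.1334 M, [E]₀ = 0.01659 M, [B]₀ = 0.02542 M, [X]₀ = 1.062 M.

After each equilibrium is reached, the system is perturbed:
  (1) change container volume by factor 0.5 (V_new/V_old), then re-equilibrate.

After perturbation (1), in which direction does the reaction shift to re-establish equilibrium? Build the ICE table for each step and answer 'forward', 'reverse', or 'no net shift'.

Q₀ = 3.5633e-08 vs Keq = 1875 ⇒ Q<K, forward
Step 1:
                   C          E          B          X
  Initial     0.1334    0.01659    0.02542      1.062
  Change     -0.1313     0.1313     0.1313    0.08756
  Equil     0.002064     0.1479     0.1568       1.15
  solve Keq expr → x = 0.04378; check Q = 1875
Then change container volume by factor 0.5 (V_new/V_old).
Step 2:
                   C          E          B          X
  Initial   0.004127     0.2959     0.3135      2.299
  Change    0.008255  -0.008255  -0.008255  -0.005503
  Equil      0.01238     0.2876     0.3053      2.294
  solve Keq expr → x = -0.002752; check Q = 1875

Direction: reverse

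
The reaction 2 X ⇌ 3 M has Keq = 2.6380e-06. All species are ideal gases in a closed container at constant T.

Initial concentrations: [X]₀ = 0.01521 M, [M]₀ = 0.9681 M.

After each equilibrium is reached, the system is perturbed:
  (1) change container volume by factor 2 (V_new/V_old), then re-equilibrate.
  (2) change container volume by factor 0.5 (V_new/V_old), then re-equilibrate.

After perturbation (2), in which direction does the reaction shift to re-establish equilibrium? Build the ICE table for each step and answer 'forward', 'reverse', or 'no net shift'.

Q₀ = 3922 vs Keq = 2.6380e-06 ⇒ Q>K, reverse
Step 1:
                    X           M
  Initial     0.01521      0.9681
  Change       0.6385     -0.9577
  Equil        0.6537     0.01041
  solve Keq expr → x = -0.3192; check Q = 2.6380e-06
Then change container volume by factor 2 (V_new/V_old).
Step 2:
                    X           M
  Initial      0.3268    0.005204
  Change  -8.9371e-04    0.001341
  Equil        0.3259    0.006544
  solve Keq expr → x = 4.4685e-04; check Q = 2.6380e-06
Then change container volume by factor 0.5 (V_new/V_old).
Step 3:
                    X           M
  Initial      0.6519     0.01309
  Change     0.001787   -0.002681
  Equil        0.6537     0.01041
  solve Keq expr → x = -8.9371e-04; check Q = 2.6380e-06

Direction: reverse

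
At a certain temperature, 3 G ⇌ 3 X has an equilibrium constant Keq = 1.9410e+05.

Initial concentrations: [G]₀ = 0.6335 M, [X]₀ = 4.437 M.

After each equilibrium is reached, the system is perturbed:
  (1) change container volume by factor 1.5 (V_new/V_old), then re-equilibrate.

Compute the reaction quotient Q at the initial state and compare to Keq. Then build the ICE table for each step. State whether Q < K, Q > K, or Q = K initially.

Q₀ = 343.6 vs Keq = 1.9410e+05 ⇒ Q<K, forward
Step 1:
                  G         X
  init       0.6335     4.437
  Δ         -0.5474    0.5474
  eq        0.08609     4.984
  solve Keq expr → x = 0.1825; check Q = 1.9410e+05
Then change container volume by factor 1.5 (V_new/V_old).
Step 2:
                  G         X
  init      0.05739     3.323
  Δ               0         0
  eq        0.05739     3.323
  solve Keq expr → x = 0; check Q = 1.9410e+05

Q₀ = 343.6; Q < K (proceeds forward)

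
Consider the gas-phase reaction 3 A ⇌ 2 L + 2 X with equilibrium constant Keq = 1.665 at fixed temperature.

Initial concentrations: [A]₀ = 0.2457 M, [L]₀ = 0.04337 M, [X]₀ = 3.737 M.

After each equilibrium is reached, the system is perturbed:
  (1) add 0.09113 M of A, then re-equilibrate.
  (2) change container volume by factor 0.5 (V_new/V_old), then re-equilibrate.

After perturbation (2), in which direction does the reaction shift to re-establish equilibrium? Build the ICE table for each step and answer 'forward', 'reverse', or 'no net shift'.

Direction: reverse

Q₀ = 1.771 vs Keq = 1.665 ⇒ Q>K, reverse
Step 1:
                   A          L          X
  Initial     0.2457    0.04337      3.737
  Change    0.001415 -9.4309e-04 -9.4309e-04
  Equil       0.2471    0.04243      3.736
  solve Keq expr → x = -4.7155e-04; check Q = 1.665
Then add 0.09113 M of A.
Step 2:
                   A          L          X
  Initial     0.3382    0.04243      3.736
  Change    -0.02623    0.01749    0.01749
  Equil        0.312    0.05991      3.754
  solve Keq expr → x = 0.008743; check Q = 1.665
Then change container volume by factor 0.5 (V_new/V_old).
Step 3:
                   A          L          X
  Initial      0.624     0.1198      7.507
  Change      0.0398   -0.02653   -0.02653
  Equil       0.6638    0.09329      7.481
  solve Keq expr → x = -0.01327; check Q = 1.665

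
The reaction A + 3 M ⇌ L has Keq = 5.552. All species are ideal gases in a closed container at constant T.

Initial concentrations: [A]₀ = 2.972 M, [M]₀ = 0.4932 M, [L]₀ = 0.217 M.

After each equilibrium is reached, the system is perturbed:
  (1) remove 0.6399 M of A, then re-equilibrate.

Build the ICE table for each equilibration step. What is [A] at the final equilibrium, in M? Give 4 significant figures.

Q₀ = 0.6086 vs Keq = 5.552 ⇒ Q<K, forward
Step 1:
                   A          M          L
  init         2.972     0.4932      0.217
  Δ         -0.07662    -0.2298    0.07662
  eq           2.895     0.2634     0.2936
  solve Keq expr → x = 0.07662; check Q = 5.552
Then remove 0.6399 M of A.
Step 2:
                   A          M          L
  init         2.255     0.2634     0.2936
  Δ         0.006786    0.02036  -0.006786
  eq           2.262     0.2837     0.2868
  solve Keq expr → x = -0.006786; check Q = 5.552

[A]_eq = 2.262 M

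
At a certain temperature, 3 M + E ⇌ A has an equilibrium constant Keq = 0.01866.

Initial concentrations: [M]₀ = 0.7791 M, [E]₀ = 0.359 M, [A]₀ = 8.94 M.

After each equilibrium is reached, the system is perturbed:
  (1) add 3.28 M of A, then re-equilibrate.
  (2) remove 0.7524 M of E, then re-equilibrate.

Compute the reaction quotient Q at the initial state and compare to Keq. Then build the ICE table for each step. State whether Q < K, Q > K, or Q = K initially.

Q₀ = 52.66 vs Keq = 0.01866 ⇒ Q>K, reverse
Step 1:
                   M          E          A
  init        0.7791      0.359       8.94
  Δ            4.996      1.665     -1.665
  eq           5.775      2.024      7.275
  solve Keq expr → x = -1.665; check Q = 0.01866
Then add 3.28 M of A.
Step 2:
                   M          E          A
  init         5.775      2.024      10.55
  Δ           0.5424     0.1808    -0.1808
  eq           6.317      2.205      10.37
  solve Keq expr → x = -0.1808; check Q = 0.01866
Then remove 0.7524 M of E.
Step 3:
                   M          E          A
  init         6.317      1.453      10.37
  Δ           0.5951     0.1984    -0.1984
  eq           6.912      1.651      10.18
  solve Keq expr → x = -0.1984; check Q = 0.01866

Q₀ = 52.66; Q > K (proceeds reverse)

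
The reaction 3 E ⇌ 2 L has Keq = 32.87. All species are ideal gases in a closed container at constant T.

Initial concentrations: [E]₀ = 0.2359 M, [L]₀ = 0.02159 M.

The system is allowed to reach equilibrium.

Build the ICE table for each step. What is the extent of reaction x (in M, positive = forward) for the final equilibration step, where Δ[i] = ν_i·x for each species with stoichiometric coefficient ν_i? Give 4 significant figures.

x = 0.05242 M

Q₀ = 0.03551 vs Keq = 32.87 ⇒ Q<K, forward
Step 1:
                   E          L
  init        0.2359    0.02159
  Δ          -0.1573     0.1048
  eq         0.07864     0.1264
  solve Keq expr → x = 0.05242; check Q = 32.87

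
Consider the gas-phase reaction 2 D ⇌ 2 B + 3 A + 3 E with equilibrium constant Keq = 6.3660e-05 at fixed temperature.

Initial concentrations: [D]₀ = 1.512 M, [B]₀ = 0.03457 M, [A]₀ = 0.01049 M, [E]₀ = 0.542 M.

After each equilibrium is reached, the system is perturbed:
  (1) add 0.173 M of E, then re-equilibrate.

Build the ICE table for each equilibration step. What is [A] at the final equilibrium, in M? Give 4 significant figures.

Q₀ = 9.6077e-11 vs Keq = 6.3660e-05 ⇒ Q<K, forward
Step 1:
                  D         B         A         E
  I           1.512   0.03457   0.01049     0.542
  C         -0.1363    0.1363    0.2044    0.2044
  E           1.376    0.1708    0.2149    0.7464
  solve Keq expr → x = 0.06814; check Q = 6.3660e-05
Then add 0.173 M of E.
Step 2:
                  D         B         A         E
  I           1.376    0.1708    0.2149    0.9194
  C         0.01532  -0.01532  -0.02298  -0.02298
  E           1.391    0.1555    0.1919    0.8964
  solve Keq expr → x = -0.007661; check Q = 6.3660e-05

[A]_eq = 0.1919 M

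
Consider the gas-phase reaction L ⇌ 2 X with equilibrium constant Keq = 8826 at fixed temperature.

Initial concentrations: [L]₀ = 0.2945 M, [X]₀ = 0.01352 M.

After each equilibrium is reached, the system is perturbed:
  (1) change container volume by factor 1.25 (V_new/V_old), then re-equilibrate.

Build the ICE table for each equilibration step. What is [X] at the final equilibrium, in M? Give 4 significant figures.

Q₀ = 6.2068e-04 vs Keq = 8826 ⇒ Q<K, forward
Step 1:
                  L         X
  Initial    0.2945   0.01352
  Change    -0.2945    0.5889
  Equil   4.1121e-05    0.6024
  solve Keq expr → x = 0.2945; check Q = 8826
Then change container volume by factor 1.25 (V_new/V_old).
Step 2:
                  L         X
  Initial 3.2897e-05     0.482
  Change  -6.5779e-06 1.3156e-05
  Equil   2.6319e-05     0.482
  solve Keq expr → x = 6.5779e-06; check Q = 8826

[X]_eq = 0.482 M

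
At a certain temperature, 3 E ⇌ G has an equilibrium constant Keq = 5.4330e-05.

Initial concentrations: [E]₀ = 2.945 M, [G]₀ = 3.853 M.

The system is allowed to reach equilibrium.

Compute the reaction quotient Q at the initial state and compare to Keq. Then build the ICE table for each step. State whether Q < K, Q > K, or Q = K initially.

Q₀ = 0.1508; Q > K (proceeds reverse)

Q₀ = 0.1508 vs Keq = 5.4330e-05 ⇒ Q>K, reverse
Step 1:
                  E         G
  init        2.945     3.853
  Δ           11.11    -3.702
  eq          14.05    0.1507
  solve Keq expr → x = -3.702; check Q = 5.4330e-05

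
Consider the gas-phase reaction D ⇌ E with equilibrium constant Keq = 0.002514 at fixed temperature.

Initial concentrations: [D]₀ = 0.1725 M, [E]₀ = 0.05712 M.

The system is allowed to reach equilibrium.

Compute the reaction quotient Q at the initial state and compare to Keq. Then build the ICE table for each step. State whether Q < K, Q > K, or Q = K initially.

Q₀ = 0.3311; Q > K (proceeds reverse)

Q₀ = 0.3311 vs Keq = 0.002514 ⇒ Q>K, reverse
Step 1:
                    D           E
  I            0.1725     0.05712
  C           0.05654    -0.05654
  E             0.229  5.7582e-04
  solve Keq expr → x = -0.05654; check Q = 0.002514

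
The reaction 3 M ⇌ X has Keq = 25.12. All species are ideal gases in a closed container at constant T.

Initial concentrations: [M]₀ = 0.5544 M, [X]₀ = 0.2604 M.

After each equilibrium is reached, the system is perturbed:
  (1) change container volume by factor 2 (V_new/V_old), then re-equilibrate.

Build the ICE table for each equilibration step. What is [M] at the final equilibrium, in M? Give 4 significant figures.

[M]_eq = 0.1856 M

Q₀ = 1.528 vs Keq = 25.12 ⇒ Q<K, forward
Step 1:
                    M           X
  init         0.5544      0.2604
  Δ           -0.3106      0.1035
  eq           0.2438      0.3639
  solve Keq expr → x = 0.1035; check Q = 25.12
Then change container volume by factor 2 (V_new/V_old).
Step 2:
                    M           X
  init         0.1219       0.182
  Δ           0.06375    -0.02125
  eq           0.1856      0.1607
  solve Keq expr → x = -0.02125; check Q = 25.12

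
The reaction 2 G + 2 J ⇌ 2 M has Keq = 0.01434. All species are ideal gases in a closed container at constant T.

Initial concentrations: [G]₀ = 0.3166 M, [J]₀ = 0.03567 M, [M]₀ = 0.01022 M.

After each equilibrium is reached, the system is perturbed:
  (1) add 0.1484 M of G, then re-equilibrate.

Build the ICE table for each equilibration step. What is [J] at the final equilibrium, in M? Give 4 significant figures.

Q₀ = 0.819 vs Keq = 0.01434 ⇒ Q>K, reverse
Step 1:
                  G         J         M
  init       0.3166   0.03567   0.01022
  Δ          0.0085    0.0085   -0.0085
  eq         0.3251   0.04417   0.00172
  solve Keq expr → x = -0.00425; check Q = 0.01434
Then add 0.1484 M of G.
Step 2:
                  G         J         M
  init       0.4735   0.04417   0.00172
  Δ       -7.3919e-04 -7.3919e-04 7.3919e-04
  eq         0.4728   0.04343  0.002459
  solve Keq expr → x = 3.6959e-04; check Q = 0.01434

[J]_eq = 0.04343 M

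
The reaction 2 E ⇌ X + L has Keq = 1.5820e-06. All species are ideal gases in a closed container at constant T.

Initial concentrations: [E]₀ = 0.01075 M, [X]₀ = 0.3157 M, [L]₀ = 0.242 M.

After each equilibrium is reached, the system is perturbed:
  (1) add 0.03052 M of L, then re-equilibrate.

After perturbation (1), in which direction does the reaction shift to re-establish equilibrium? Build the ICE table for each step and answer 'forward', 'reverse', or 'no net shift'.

Q₀ = 661.1 vs Keq = 1.5820e-06 ⇒ Q>K, reverse
Step 1:
                   E          X          L
  Initial    0.01075     0.3157      0.242
  Change       0.484     -0.242     -0.242
  Equil       0.4947    0.07371 5.2537e-06
  solve Keq expr → x = -0.242; check Q = 1.5820e-06
Then add 0.03052 M of L.
Step 2:
                   E          X          L
  Initial     0.4947    0.07371    0.03053
  Change     0.06103   -0.03051   -0.03051
  Equil       0.5558    0.04319 1.1313e-05
  solve Keq expr → x = -0.03051; check Q = 1.5820e-06

Direction: reverse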